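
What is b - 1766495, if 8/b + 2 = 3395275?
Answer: -5997732778127/3395273 ≈ -1.7665e+6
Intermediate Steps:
b = 8/3395273 (b = 8/(-2 + 3395275) = 8/3395273 ≈ 2.3562e-6)
b - 1766495 = 8/3395273 - 1766495 = -5997732778127/3395273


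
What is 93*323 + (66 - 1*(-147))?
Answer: 30252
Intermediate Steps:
93*323 + (66 - 1*(-147)) = 30039 + (66 + 147) = 30039 + 213 = 30252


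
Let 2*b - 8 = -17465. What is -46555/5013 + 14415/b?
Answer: -319078475/29170647 ≈ -10.938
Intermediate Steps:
b = -17457/2 (b = 4 + (1/2)*(-17465) = 4 - 17465/2 = -17457/2 ≈ -8728.5)
-46555/5013 + 14415/b = -46555/5013 + 14415/(-17457/2) = -46555*1/5013 + 14415*(-2/17457) = -46555/5013 - 9610/5819 = -319078475/29170647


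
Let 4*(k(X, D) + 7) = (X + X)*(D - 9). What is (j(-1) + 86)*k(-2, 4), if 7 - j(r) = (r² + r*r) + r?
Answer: -184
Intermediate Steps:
j(r) = 7 - r - 2*r² (j(r) = 7 - ((r² + r*r) + r) = 7 - ((r² + r²) + r) = 7 - (2*r² + r) = 7 - (r + 2*r²) = 7 + (-r - 2*r²) = 7 - r - 2*r²)
k(X, D) = -7 + X*(-9 + D)/2 (k(X, D) = -7 + ((X + X)*(D - 9))/4 = -7 + ((2*X)*(-9 + D))/4 = -7 + (2*X*(-9 + D))/4 = -7 + X*(-9 + D)/2)
(j(-1) + 86)*k(-2, 4) = ((7 - 1*(-1) - 2*(-1)²) + 86)*(-7 - 9/2*(-2) + (½)*4*(-2)) = ((7 + 1 - 2*1) + 86)*(-7 + 9 - 4) = ((7 + 1 - 2) + 86)*(-2) = (6 + 86)*(-2) = 92*(-2) = -184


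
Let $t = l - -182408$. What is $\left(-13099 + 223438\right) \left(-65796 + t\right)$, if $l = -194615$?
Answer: $-16407073017$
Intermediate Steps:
$t = -12207$ ($t = -194615 - -182408 = -194615 + 182408 = -12207$)
$\left(-13099 + 223438\right) \left(-65796 + t\right) = \left(-13099 + 223438\right) \left(-65796 - 12207\right) = 210339 \left(-78003\right) = -16407073017$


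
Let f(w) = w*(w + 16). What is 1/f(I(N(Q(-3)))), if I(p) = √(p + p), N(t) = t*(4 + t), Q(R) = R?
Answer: -√6/(-96*I + 6*√6) ≈ -0.0038168 - 0.024931*I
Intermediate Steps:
I(p) = √2*√p (I(p) = √(2*p) = √2*√p)
f(w) = w*(16 + w)
1/f(I(N(Q(-3)))) = 1/((√2*√(-3*(4 - 3)))*(16 + √2*√(-3*(4 - 3)))) = 1/((√2*√(-3*1))*(16 + √2*√(-3*1))) = 1/((√2*√(-3))*(16 + √2*√(-3))) = 1/((√2*(I*√3))*(16 + √2*(I*√3))) = 1/((I*√6)*(16 + I*√6)) = 1/(I*√6*(16 + I*√6)) = -I*√6/(6*(16 + I*√6))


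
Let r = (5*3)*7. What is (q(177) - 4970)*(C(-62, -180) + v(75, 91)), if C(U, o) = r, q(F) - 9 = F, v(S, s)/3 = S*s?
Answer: -98454720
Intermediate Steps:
v(S, s) = 3*S*s (v(S, s) = 3*(S*s) = 3*S*s)
q(F) = 9 + F
r = 105 (r = 15*7 = 105)
C(U, o) = 105
(q(177) - 4970)*(C(-62, -180) + v(75, 91)) = ((9 + 177) - 4970)*(105 + 3*75*91) = (186 - 4970)*(105 + 20475) = -4784*20580 = -98454720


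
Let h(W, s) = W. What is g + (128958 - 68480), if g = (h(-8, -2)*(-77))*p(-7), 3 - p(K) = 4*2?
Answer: 57398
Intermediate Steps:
p(K) = -5 (p(K) = 3 - 4*2 = 3 - 1*8 = 3 - 8 = -5)
g = -3080 (g = -8*(-77)*(-5) = 616*(-5) = -3080)
g + (128958 - 68480) = -3080 + (128958 - 68480) = -3080 + 60478 = 57398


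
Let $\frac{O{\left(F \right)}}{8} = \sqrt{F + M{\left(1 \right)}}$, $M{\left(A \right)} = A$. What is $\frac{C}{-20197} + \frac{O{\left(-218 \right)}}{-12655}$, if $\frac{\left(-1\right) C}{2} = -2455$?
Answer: $- \frac{4910}{20197} - \frac{8 i \sqrt{217}}{12655} \approx -0.24311 - 0.0093123 i$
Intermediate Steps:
$C = 4910$ ($C = \left(-2\right) \left(-2455\right) = 4910$)
$O{\left(F \right)} = 8 \sqrt{1 + F}$ ($O{\left(F \right)} = 8 \sqrt{F + 1} = 8 \sqrt{1 + F}$)
$\frac{C}{-20197} + \frac{O{\left(-218 \right)}}{-12655} = \frac{4910}{-20197} + \frac{8 \sqrt{1 - 218}}{-12655} = 4910 \left(- \frac{1}{20197}\right) + 8 \sqrt{-217} \left(- \frac{1}{12655}\right) = - \frac{4910}{20197} + 8 i \sqrt{217} \left(- \frac{1}{12655}\right) = - \frac{4910}{20197} - \frac{8 i \sqrt{217}}{12655}$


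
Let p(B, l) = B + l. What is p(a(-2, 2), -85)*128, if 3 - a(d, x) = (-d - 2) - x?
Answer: -10240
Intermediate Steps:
a(d, x) = 5 + d + x (a(d, x) = 3 - ((-d - 2) - x) = 3 - ((-2 - d) - x) = 3 - (-2 - d - x) = 3 + (2 + d + x) = 5 + d + x)
p(a(-2, 2), -85)*128 = ((5 - 2 + 2) - 85)*128 = (5 - 85)*128 = -80*128 = -10240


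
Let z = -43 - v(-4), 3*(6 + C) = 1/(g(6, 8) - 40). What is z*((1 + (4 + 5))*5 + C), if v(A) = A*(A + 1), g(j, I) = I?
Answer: -232265/96 ≈ -2419.4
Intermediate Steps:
C = -577/96 (C = -6 + 1/(3*(8 - 40)) = -6 + (⅓)/(-32) = -6 + (⅓)*(-1/32) = -6 - 1/96 = -577/96 ≈ -6.0104)
v(A) = A*(1 + A)
z = -55 (z = -43 - (-4)*(1 - 4) = -43 - (-4)*(-3) = -43 - 1*12 = -43 - 12 = -55)
z*((1 + (4 + 5))*5 + C) = -55*((1 + (4 + 5))*5 - 577/96) = -55*((1 + 9)*5 - 577/96) = -55*(10*5 - 577/96) = -55*(50 - 577/96) = -55*4223/96 = -232265/96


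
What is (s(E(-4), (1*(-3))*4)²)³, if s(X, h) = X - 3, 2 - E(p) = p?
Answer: 729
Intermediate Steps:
E(p) = 2 - p
s(X, h) = -3 + X
(s(E(-4), (1*(-3))*4)²)³ = ((-3 + (2 - 1*(-4)))²)³ = ((-3 + (2 + 4))²)³ = ((-3 + 6)²)³ = (3²)³ = 9³ = 729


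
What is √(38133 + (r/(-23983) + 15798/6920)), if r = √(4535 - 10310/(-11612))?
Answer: √(553248526407277108544050335 - 104186813096050*√152903129190)/120447182770 ≈ 195.28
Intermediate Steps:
r = √152903129190/5806 (r = √(4535 - 10310*(-1/11612)) = √(4535 + 5155/5806) = √(26335365/5806) = √152903129190/5806 ≈ 67.349)
√(38133 + (r/(-23983) + 15798/6920)) = √(38133 + ((√152903129190/5806)/(-23983) + 15798/6920)) = √(38133 + ((√152903129190/5806)*(-1/23983) + 15798*(1/6920))) = √(38133 + (-√152903129190/139245298 + 7899/3460)) = √(38133 + (7899/3460 - √152903129190/139245298)) = √(131948079/3460 - √152903129190/139245298)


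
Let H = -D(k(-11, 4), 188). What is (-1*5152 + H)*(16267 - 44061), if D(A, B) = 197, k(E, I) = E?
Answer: 148670106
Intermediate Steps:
H = -197 (H = -1*197 = -197)
(-1*5152 + H)*(16267 - 44061) = (-1*5152 - 197)*(16267 - 44061) = (-5152 - 197)*(-27794) = -5349*(-27794) = 148670106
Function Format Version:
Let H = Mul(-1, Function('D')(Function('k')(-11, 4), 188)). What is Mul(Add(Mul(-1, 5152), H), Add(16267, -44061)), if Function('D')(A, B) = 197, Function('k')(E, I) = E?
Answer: 148670106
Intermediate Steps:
H = -197 (H = Mul(-1, 197) = -197)
Mul(Add(Mul(-1, 5152), H), Add(16267, -44061)) = Mul(Add(Mul(-1, 5152), -197), Add(16267, -44061)) = Mul(Add(-5152, -197), -27794) = Mul(-5349, -27794) = 148670106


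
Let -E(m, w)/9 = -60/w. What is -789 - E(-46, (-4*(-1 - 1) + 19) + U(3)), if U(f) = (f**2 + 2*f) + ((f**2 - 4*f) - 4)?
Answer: -5631/7 ≈ -804.43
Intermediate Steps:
U(f) = -4 - 2*f + 2*f**2 (U(f) = (f**2 + 2*f) + (-4 + f**2 - 4*f) = -4 - 2*f + 2*f**2)
E(m, w) = 540/w (E(m, w) = -(-540)/w = 540/w)
-789 - E(-46, (-4*(-1 - 1) + 19) + U(3)) = -789 - 540/((-4*(-1 - 1) + 19) + (-4 - 2*3 + 2*3**2)) = -789 - 540/((-4*(-2) + 19) + (-4 - 6 + 2*9)) = -789 - 540/((8 + 19) + (-4 - 6 + 18)) = -789 - 540/(27 + 8) = -789 - 540/35 = -789 - 1*108/7 = -789 - 108/7 = -5631/7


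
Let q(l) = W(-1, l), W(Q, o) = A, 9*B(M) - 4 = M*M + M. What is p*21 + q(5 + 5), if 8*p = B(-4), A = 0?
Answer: 14/3 ≈ 4.6667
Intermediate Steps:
B(M) = 4/9 + M/9 + M**2/9 (B(M) = 4/9 + (M*M + M)/9 = 4/9 + (M**2 + M)/9 = 4/9 + (M + M**2)/9 = 4/9 + (M/9 + M**2/9) = 4/9 + M/9 + M**2/9)
W(Q, o) = 0
p = 2/9 (p = (4/9 + (1/9)*(-4) + (1/9)*(-4)**2)/8 = (4/9 - 4/9 + (1/9)*16)/8 = (4/9 - 4/9 + 16/9)/8 = (1/8)*(16/9) = 2/9 ≈ 0.22222)
q(l) = 0
p*21 + q(5 + 5) = (2/9)*21 + 0 = 14/3 + 0 = 14/3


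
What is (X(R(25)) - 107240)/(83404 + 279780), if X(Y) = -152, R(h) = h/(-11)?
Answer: -6712/22699 ≈ -0.29570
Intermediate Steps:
R(h) = -h/11 (R(h) = h*(-1/11) = -h/11)
(X(R(25)) - 107240)/(83404 + 279780) = (-152 - 107240)/(83404 + 279780) = -107392/363184 = -107392*1/363184 = -6712/22699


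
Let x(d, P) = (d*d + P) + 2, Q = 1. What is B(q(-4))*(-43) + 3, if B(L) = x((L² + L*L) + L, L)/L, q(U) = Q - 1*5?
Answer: 16819/2 ≈ 8409.5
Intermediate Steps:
x(d, P) = 2 + P + d² (x(d, P) = (d² + P) + 2 = (P + d²) + 2 = 2 + P + d²)
q(U) = -4 (q(U) = 1 - 1*5 = 1 - 5 = -4)
B(L) = (2 + L + (L + 2*L²)²)/L (B(L) = (2 + L + ((L² + L*L) + L)²)/L = (2 + L + ((L² + L²) + L)²)/L = (2 + L + (2*L² + L)²)/L = (2 + L + (L + 2*L²)²)/L)
B(q(-4))*(-43) + 3 = (1 + 2/(-4) - 4*(1 + 2*(-4))²)*(-43) + 3 = (1 + 2*(-¼) - 4*(1 - 8)²)*(-43) + 3 = (1 - ½ - 4*(-7)²)*(-43) + 3 = (1 - ½ - 4*49)*(-43) + 3 = (1 - ½ - 196)*(-43) + 3 = -391/2*(-43) + 3 = 16813/2 + 3 = 16819/2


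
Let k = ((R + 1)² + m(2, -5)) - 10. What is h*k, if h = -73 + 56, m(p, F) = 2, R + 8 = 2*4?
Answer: 119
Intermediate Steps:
R = 0 (R = -8 + 2*4 = -8 + 8 = 0)
k = -7 (k = ((0 + 1)² + 2) - 10 = (1² + 2) - 10 = (1 + 2) - 10 = 3 - 10 = -7)
h = -17
h*k = -17*(-7) = 119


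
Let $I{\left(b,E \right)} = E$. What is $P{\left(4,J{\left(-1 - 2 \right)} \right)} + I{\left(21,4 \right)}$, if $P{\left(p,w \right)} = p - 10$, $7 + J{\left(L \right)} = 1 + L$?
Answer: $-2$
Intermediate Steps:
$J{\left(L \right)} = -6 + L$ ($J{\left(L \right)} = -7 + \left(1 + L\right) = -6 + L$)
$P{\left(p,w \right)} = -10 + p$ ($P{\left(p,w \right)} = p - 10 = -10 + p$)
$P{\left(4,J{\left(-1 - 2 \right)} \right)} + I{\left(21,4 \right)} = \left(-10 + 4\right) + 4 = -6 + 4 = -2$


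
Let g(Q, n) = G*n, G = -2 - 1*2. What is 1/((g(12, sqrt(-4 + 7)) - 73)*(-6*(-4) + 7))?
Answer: -73/163711 + 4*sqrt(3)/163711 ≈ -0.00040359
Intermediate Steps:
G = -4 (G = -2 - 2 = -4)
g(Q, n) = -4*n
1/((g(12, sqrt(-4 + 7)) - 73)*(-6*(-4) + 7)) = 1/((-4*sqrt(-4 + 7) - 73)*(-6*(-4) + 7)) = 1/((-4*sqrt(3) - 73)*(24 + 7)) = 1/((-73 - 4*sqrt(3))*31) = 1/(-2263 - 124*sqrt(3))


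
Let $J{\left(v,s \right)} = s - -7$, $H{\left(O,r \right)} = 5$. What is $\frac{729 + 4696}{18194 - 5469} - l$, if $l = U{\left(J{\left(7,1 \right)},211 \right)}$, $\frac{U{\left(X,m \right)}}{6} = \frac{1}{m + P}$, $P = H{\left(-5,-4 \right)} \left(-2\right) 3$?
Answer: $\frac{36223}{92129} \approx 0.39318$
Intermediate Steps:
$J{\left(v,s \right)} = 7 + s$ ($J{\left(v,s \right)} = s + 7 = 7 + s$)
$P = -30$ ($P = 5 \left(-2\right) 3 = \left(-10\right) 3 = -30$)
$U{\left(X,m \right)} = \frac{6}{-30 + m}$ ($U{\left(X,m \right)} = \frac{6}{m - 30} = \frac{6}{-30 + m}$)
$l = \frac{6}{181}$ ($l = \frac{6}{-30 + 211} = \frac{6}{181} \approx 0.033149$)
$\frac{729 + 4696}{18194 - 5469} - l = \frac{729 + 4696}{18194 - 5469} - \frac{6}{181} = \frac{5425}{12725} - \frac{6}{181} = 5425 \cdot \frac{1}{12725} - \frac{6}{181} = \frac{217}{509} - \frac{6}{181} = \frac{36223}{92129}$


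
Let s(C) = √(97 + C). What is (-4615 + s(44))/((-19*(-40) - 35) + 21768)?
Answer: -4615/22493 + √141/22493 ≈ -0.20465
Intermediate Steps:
(-4615 + s(44))/((-19*(-40) - 35) + 21768) = (-4615 + √(97 + 44))/((-19*(-40) - 35) + 21768) = (-4615 + √141)/((760 - 35) + 21768) = (-4615 + √141)/(725 + 21768) = (-4615 + √141)/22493 = (-4615 + √141)*(1/22493) = -4615/22493 + √141/22493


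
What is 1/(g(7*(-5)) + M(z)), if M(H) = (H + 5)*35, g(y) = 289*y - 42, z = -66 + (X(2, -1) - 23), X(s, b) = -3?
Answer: -1/13202 ≈ -7.5746e-5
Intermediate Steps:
z = -92 (z = -66 + (-3 - 23) = -66 - 26 = -92)
g(y) = -42 + 289*y
M(H) = 175 + 35*H (M(H) = (5 + H)*35 = 175 + 35*H)
1/(g(7*(-5)) + M(z)) = 1/((-42 + 289*(7*(-5))) + (175 + 35*(-92))) = 1/((-42 + 289*(-35)) + (175 - 3220)) = 1/((-42 - 10115) - 3045) = 1/(-10157 - 3045) = 1/(-13202) = -1/13202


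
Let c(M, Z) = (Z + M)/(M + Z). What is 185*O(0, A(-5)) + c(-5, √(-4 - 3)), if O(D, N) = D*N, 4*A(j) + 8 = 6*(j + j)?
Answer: 1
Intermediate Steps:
c(M, Z) = 1 (c(M, Z) = (M + Z)/(M + Z) = 1)
A(j) = -2 + 3*j (A(j) = -2 + (6*(j + j))/4 = -2 + (6*(2*j))/4 = -2 + (12*j)/4 = -2 + 3*j)
185*O(0, A(-5)) + c(-5, √(-4 - 3)) = 185*(0*(-2 + 3*(-5))) + 1 = 185*(0*(-2 - 15)) + 1 = 185*(0*(-17)) + 1 = 185*0 + 1 = 0 + 1 = 1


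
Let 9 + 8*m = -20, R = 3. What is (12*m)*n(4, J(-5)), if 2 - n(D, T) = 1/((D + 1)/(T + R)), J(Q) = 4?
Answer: -261/10 ≈ -26.100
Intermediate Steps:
m = -29/8 (m = -9/8 + (1/8)*(-20) = -9/8 - 5/2 = -29/8 ≈ -3.6250)
n(D, T) = 2 - (3 + T)/(1 + D) (n(D, T) = 2 - 1/((D + 1)/(T + 3)) = 2 - 1/((1 + D)/(3 + T)) = 2 - (3 + T)/(1 + D))
(12*m)*n(4, J(-5)) = (12*(-29/8))*((-1 - 1*4 + 2*4)/(1 + 4)) = -87*(-1 - 4 + 8)/(2*5) = -87*3/10 = -87/2*3/5 = -261/10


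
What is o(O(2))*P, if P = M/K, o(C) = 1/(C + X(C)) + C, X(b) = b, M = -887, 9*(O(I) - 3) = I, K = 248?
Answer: -1563781/129456 ≈ -12.080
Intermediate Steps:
O(I) = 3 + I/9
o(C) = C + 1/(2*C) (o(C) = 1/(C + C) + C = 1/(2*C) + C = C + 1/(2*C))
P = -887/248 ≈ -3.5766
o(O(2))*P = ((3 + (1/9)*2) + 1/(2*(3 + (1/9)*2)))*(-887/248) = ((3 + 2/9) + 1/(2*(3 + 2/9)))*(-887/248) = (29/9 + 1/(2*(29/9)))*(-887/248) = (29/9 + (1/2)*(9/29))*(-887/248) = (29/9 + 9/58)*(-887/248) = (1763/522)*(-887/248) = -1563781/129456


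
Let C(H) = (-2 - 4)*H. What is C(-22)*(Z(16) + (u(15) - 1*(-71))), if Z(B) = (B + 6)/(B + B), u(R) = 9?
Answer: 42603/4 ≈ 10651.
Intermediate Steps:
C(H) = -6*H
Z(B) = (6 + B)/(2*B) (Z(B) = (6 + B)/((2*B)) = (6 + B)*(1/(2*B)) = (6 + B)/(2*B))
C(-22)*(Z(16) + (u(15) - 1*(-71))) = (-6*(-22))*((½)*(6 + 16)/16 + (9 - 1*(-71))) = 132*((½)*(1/16)*22 + (9 + 71)) = 132*(11/16 + 80) = 132*(1291/16) = 42603/4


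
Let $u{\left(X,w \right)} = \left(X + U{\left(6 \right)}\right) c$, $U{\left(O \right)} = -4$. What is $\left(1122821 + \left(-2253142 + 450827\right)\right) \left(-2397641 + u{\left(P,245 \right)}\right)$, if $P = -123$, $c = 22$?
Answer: $1631081179890$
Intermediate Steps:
$u{\left(X,w \right)} = -88 + 22 X$ ($u{\left(X,w \right)} = \left(X - 4\right) 22 = \left(-4 + X\right) 22 = -88 + 22 X$)
$\left(1122821 + \left(-2253142 + 450827\right)\right) \left(-2397641 + u{\left(P,245 \right)}\right) = \left(1122821 + \left(-2253142 + 450827\right)\right) \left(-2397641 + \left(-88 + 22 \left(-123\right)\right)\right) = \left(1122821 - 1802315\right) \left(-2397641 - 2794\right) = - 679494 \left(-2397641 - 2794\right) = \left(-679494\right) \left(-2400435\right) = 1631081179890$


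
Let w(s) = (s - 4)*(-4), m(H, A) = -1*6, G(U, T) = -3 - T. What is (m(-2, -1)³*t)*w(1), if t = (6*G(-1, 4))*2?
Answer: 217728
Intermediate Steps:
m(H, A) = -6
t = -84 (t = (6*(-3 - 1*4))*2 = (6*(-3 - 4))*2 = (6*(-7))*2 = -42*2 = -84)
w(s) = 16 - 4*s (w(s) = (-4 + s)*(-4) = 16 - 4*s)
(m(-2, -1)³*t)*w(1) = ((-6)³*(-84))*(16 - 4*1) = (-216*(-84))*(16 - 4) = 18144*12 = 217728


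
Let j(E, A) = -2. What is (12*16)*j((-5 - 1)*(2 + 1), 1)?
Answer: -384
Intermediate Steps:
(12*16)*j((-5 - 1)*(2 + 1), 1) = (12*16)*(-2) = 192*(-2) = -384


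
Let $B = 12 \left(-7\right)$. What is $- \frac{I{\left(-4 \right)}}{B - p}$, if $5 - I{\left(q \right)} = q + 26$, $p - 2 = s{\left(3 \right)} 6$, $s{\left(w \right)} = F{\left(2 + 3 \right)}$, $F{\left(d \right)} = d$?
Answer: $- \frac{17}{116} \approx -0.14655$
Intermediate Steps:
$s{\left(w \right)} = 5$ ($s{\left(w \right)} = 2 + 3 = 5$)
$p = 32$ ($p = 2 + 5 \cdot 6 = 2 + 30 = 32$)
$I{\left(q \right)} = -21 - q$ ($I{\left(q \right)} = 5 - \left(q + 26\right) = 5 - \left(26 + q\right) = -21 - q$)
$B = -84$
$- \frac{I{\left(-4 \right)}}{B - p} = - \frac{-21 - -4}{-84 - 32} = - \frac{-21 + 4}{-84 - 32} = - \frac{-17}{-116} = - \frac{\left(-17\right) \left(-1\right)}{116} = \left(-1\right) \frac{17}{116} = - \frac{17}{116}$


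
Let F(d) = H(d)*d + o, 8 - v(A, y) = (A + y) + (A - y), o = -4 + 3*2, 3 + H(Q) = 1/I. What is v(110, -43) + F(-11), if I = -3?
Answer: -520/3 ≈ -173.33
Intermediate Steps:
H(Q) = -10/3 (H(Q) = -3 + 1/(-3) = -3 - ⅓ = -10/3)
o = 2 (o = -4 + 6 = 2)
v(A, y) = 8 - 2*A (v(A, y) = 8 - ((A + y) + (A - y)) = 8 - 2*A)
F(d) = 2 - 10*d/3 (F(d) = -10*d/3 + 2 = 2 - 10*d/3)
v(110, -43) + F(-11) = (8 - 2*110) + (2 - 10/3*(-11)) = (8 - 220) + (2 + 110/3) = -212 + 116/3 = -520/3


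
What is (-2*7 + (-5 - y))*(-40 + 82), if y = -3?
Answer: -672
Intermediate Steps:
(-2*7 + (-5 - y))*(-40 + 82) = (-2*7 + (-5 - 1*(-3)))*(-40 + 82) = (-14 + (-5 + 3))*42 = (-14 - 2)*42 = -16*42 = -672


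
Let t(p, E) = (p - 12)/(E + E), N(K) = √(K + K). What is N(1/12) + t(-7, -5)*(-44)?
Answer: -418/5 + √6/6 ≈ -83.192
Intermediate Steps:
N(K) = √2*√K (N(K) = √(2*K) = √2*√K)
t(p, E) = (-12 + p)/(2*E) (t(p, E) = (-12 + p)/((2*E)) = (-12 + p)*(1/(2*E)) = (-12 + p)/(2*E))
N(1/12) + t(-7, -5)*(-44) = √2*√(1/12) + ((½)*(-12 - 7)/(-5))*(-44) = √2*√(1/12) + ((½)*(-⅕)*(-19))*(-44) = √2*(√3/6) + (19/10)*(-44) = √6/6 - 418/5 = -418/5 + √6/6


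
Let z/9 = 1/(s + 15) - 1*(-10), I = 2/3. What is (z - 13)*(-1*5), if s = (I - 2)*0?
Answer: -388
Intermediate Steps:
I = 2/3 (I = 2*(1/3) = 2/3 ≈ 0.66667)
s = 0 (s = (2/3 - 2)*0 = -4/3*0 = 0)
z = 453/5 (z = 9*(1/(0 + 15) - 1*(-10)) = 9*(1/15 + 10) = 9*(151/15) = 453/5 ≈ 90.600)
(z - 13)*(-1*5) = (453/5 - 13)*(-1*5) = (388/5)*(-5) = -388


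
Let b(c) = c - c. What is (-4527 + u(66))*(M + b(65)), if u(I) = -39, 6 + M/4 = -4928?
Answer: 90114576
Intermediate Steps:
M = -19736 (M = -24 + 4*(-4928) = -24 - 19712 = -19736)
b(c) = 0
(-4527 + u(66))*(M + b(65)) = (-4527 - 39)*(-19736 + 0) = -4566*(-19736) = 90114576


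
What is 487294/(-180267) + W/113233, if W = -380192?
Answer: -123713832766/20412173211 ≈ -6.0608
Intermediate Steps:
487294/(-180267) + W/113233 = 487294/(-180267) - 380192/113233 = 487294*(-1/180267) - 380192*1/113233 = -487294/180267 - 380192/113233 = -123713832766/20412173211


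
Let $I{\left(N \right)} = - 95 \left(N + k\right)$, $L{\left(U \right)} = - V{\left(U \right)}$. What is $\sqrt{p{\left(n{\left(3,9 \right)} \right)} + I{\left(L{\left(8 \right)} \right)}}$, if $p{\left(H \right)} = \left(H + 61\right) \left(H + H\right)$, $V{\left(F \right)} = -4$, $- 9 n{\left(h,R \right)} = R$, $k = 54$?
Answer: $i \sqrt{5630} \approx 75.033 i$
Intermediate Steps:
$n{\left(h,R \right)} = - \frac{R}{9}$
$p{\left(H \right)} = 2 H \left(61 + H\right)$ ($p{\left(H \right)} = \left(61 + H\right) 2 H = 2 H \left(61 + H\right)$)
$L{\left(U \right)} = 4$ ($L{\left(U \right)} = \left(-1\right) \left(-4\right) = 4$)
$I{\left(N \right)} = -5130 - 95 N$ ($I{\left(N \right)} = - 95 \left(N + 54\right) = - 95 \left(54 + N\right) = -5130 - 95 N$)
$\sqrt{p{\left(n{\left(3,9 \right)} \right)} + I{\left(L{\left(8 \right)} \right)}} = \sqrt{2 \left(\left(- \frac{1}{9}\right) 9\right) \left(61 - 1\right) - 5510} = \sqrt{2 \left(-1\right) \left(61 - 1\right) - 5510} = \sqrt{2 \left(-1\right) 60 - 5510} = \sqrt{-120 - 5510} = \sqrt{-5630} = i \sqrt{5630}$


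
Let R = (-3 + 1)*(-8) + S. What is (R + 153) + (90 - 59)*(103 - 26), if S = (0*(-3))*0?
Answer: 2556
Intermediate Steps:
S = 0 (S = 0*0 = 0)
R = 16 (R = (-3 + 1)*(-8) + 0 = -2*(-8) + 0 = 16 + 0 = 16)
(R + 153) + (90 - 59)*(103 - 26) = (16 + 153) + (90 - 59)*(103 - 26) = 169 + 31*77 = 169 + 2387 = 2556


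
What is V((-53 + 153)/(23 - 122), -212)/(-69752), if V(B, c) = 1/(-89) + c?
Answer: 18869/6207928 ≈ 0.0030395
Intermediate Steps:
V(B, c) = -1/89 + c
V((-53 + 153)/(23 - 122), -212)/(-69752) = (-1/89 - 212)/(-69752) = -18869/89*(-1/69752) = 18869/6207928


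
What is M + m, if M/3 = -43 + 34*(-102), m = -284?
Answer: -10817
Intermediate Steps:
M = -10533 (M = 3*(-43 + 34*(-102)) = 3*(-43 - 3468) = 3*(-3511) = -10533)
M + m = -10533 - 284 = -10817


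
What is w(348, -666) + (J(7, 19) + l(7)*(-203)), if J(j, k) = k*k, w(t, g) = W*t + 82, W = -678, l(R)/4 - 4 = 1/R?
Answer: -238865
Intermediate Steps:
l(R) = 16 + 4/R
w(t, g) = 82 - 678*t (w(t, g) = -678*t + 82 = 82 - 678*t)
J(j, k) = k**2
w(348, -666) + (J(7, 19) + l(7)*(-203)) = (82 - 678*348) + (19**2 + (16 + 4/7)*(-203)) = (82 - 235944) + (361 + (16 + 4*(1/7))*(-203)) = -235862 + (361 + (16 + 4/7)*(-203)) = -235862 + (361 + (116/7)*(-203)) = -235862 + (361 - 3364) = -235862 - 3003 = -238865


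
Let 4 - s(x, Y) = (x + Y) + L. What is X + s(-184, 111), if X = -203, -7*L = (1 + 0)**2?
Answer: -881/7 ≈ -125.86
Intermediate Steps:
L = -1/7 (L = -(1 + 0)**2/7 = -1/7*1**2 = -1/7*1 = -1/7 ≈ -0.14286)
s(x, Y) = 29/7 - Y - x (s(x, Y) = 4 - ((x + Y) - 1/7) = 4 - ((Y + x) - 1/7) = 4 - (-1/7 + Y + x) = 4 + (1/7 - Y - x) = 29/7 - Y - x)
X + s(-184, 111) = -203 + (29/7 - 1*111 - 1*(-184)) = -203 + (29/7 - 111 + 184) = -203 + 540/7 = -881/7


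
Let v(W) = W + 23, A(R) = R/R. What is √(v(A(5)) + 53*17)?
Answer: 5*√37 ≈ 30.414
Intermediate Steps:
A(R) = 1
v(W) = 23 + W
√(v(A(5)) + 53*17) = √((23 + 1) + 53*17) = √(24 + 901) = √925 = 5*√37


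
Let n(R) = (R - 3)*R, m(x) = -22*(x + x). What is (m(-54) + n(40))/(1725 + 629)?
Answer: 1928/1177 ≈ 1.6381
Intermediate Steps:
m(x) = -44*x
n(R) = R*(-3 + R) (n(R) = (-3 + R)*R = R*(-3 + R))
(m(-54) + n(40))/(1725 + 629) = (-44*(-54) + 40*(-3 + 40))/(1725 + 629) = (2376 + 40*37)/2354 = (2376 + 1480)*(1/2354) = 3856*(1/2354) = 1928/1177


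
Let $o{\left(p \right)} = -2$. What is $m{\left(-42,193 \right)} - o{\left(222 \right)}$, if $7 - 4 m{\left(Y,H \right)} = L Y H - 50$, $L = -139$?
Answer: $- \frac{1126669}{4} \approx -2.8167 \cdot 10^{5}$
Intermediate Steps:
$m{\left(Y,H \right)} = \frac{57}{4} + \frac{139 H Y}{4}$ ($m{\left(Y,H \right)} = \frac{7}{4} - \frac{- 139 Y H - 50}{4} = \frac{7}{4} - \frac{- 139 H Y - 50}{4} = \frac{7}{4} - \frac{-50 - 139 H Y}{4} = \frac{7}{4} + \left(\frac{25}{2} + \frac{139 H Y}{4}\right) = \frac{57}{4} + \frac{139 H Y}{4}$)
$m{\left(-42,193 \right)} - o{\left(222 \right)} = \left(\frac{57}{4} + \frac{139}{4} \cdot 193 \left(-42\right)\right) - -2 = \left(\frac{57}{4} - \frac{563367}{2}\right) + 2 = - \frac{1126677}{4} + 2 = - \frac{1126669}{4}$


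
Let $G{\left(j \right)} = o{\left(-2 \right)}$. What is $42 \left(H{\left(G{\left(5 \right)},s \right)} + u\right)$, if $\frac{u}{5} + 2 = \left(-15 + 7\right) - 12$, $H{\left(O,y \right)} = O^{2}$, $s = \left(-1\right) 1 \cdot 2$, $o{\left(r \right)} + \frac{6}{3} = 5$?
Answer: $-4242$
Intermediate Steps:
$o{\left(r \right)} = 3$ ($o{\left(r \right)} = -2 + 5 = 3$)
$s = -2$ ($s = \left(-1\right) 2 = -2$)
$G{\left(j \right)} = 3$
$u = -110$ ($u = -10 + 5 \left(\left(-15 + 7\right) - 12\right) = -10 + 5 \left(-8 - 12\right) = -10 + 5 \left(-20\right) = -10 - 100 = -110$)
$42 \left(H{\left(G{\left(5 \right)},s \right)} + u\right) = 42 \left(3^{2} - 110\right) = 42 \left(9 - 110\right) = 42 \left(-101\right) = -4242$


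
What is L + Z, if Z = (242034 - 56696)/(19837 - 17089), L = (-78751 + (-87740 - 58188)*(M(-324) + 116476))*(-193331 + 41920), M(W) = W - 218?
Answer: 3519618831773395811/1374 ≈ 2.5616e+15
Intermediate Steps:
M(W) = -218 + W
L = 2561585758204733 (L = (-78751 + (-87740 - 58188)*((-218 - 324) + 116476))*(-193331 + 41920) = (-78751 - 145928*(-542 + 116476))*(-151411) = (-78751 - 145928*115934)*(-151411) = (-78751 - 16918016752)*(-151411) = -16918095503*(-151411) = 2561585758204733)
Z = 92669/1374 (Z = 185338/2748 = 185338*(1/2748) = 92669/1374 ≈ 67.445)
L + Z = 2561585758204733 + 92669/1374 = 3519618831773395811/1374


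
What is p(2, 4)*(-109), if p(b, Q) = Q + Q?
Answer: -872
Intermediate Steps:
p(b, Q) = 2*Q
p(2, 4)*(-109) = (2*4)*(-109) = 8*(-109) = -872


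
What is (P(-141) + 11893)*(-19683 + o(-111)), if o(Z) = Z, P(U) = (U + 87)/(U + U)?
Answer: -11064450120/47 ≈ -2.3541e+8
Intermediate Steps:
P(U) = (87 + U)/(2*U) (P(U) = (87 + U)/((2*U)) = (87 + U)*(1/(2*U)) = (87 + U)/(2*U))
(P(-141) + 11893)*(-19683 + o(-111)) = ((½)*(87 - 141)/(-141) + 11893)*(-19683 - 111) = ((½)*(-1/141)*(-54) + 11893)*(-19794) = (9/47 + 11893)*(-19794) = (558980/47)*(-19794) = -11064450120/47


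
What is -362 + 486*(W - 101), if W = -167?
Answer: -130610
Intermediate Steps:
-362 + 486*(W - 101) = -362 + 486*(-167 - 101) = -362 + 486*(-268) = -362 - 130248 = -130610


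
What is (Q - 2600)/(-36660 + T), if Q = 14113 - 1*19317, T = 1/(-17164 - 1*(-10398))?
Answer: 52801864/248041561 ≈ 0.21288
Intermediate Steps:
T = -1/6766 (T = 1/(-17164 + 10398) = 1/(-6766) = -1/6766 ≈ -0.00014780)
Q = -5204 (Q = 14113 - 19317 = -5204)
(Q - 2600)/(-36660 + T) = (-5204 - 2600)/(-36660 - 1/6766) = -7804/(-248041561/6766) = -7804*(-6766/248041561) = 52801864/248041561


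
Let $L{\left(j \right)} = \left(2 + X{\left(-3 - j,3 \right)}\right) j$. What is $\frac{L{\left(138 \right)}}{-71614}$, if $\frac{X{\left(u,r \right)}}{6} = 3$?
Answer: $- \frac{1380}{35807} \approx -0.03854$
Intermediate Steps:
$X{\left(u,r \right)} = 18$ ($X{\left(u,r \right)} = 6 \cdot 3 = 18$)
$L{\left(j \right)} = 20 j$ ($L{\left(j \right)} = \left(2 + 18\right) j = 20 j$)
$\frac{L{\left(138 \right)}}{-71614} = \frac{20 \cdot 138}{-71614} = 2760 \left(- \frac{1}{71614}\right) = - \frac{1380}{35807}$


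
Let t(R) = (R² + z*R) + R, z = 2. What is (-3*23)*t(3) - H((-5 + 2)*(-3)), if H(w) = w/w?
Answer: -1243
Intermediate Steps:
t(R) = R² + 3*R (t(R) = (R² + 2*R) + R = R² + 3*R)
H(w) = 1
(-3*23)*t(3) - H((-5 + 2)*(-3)) = (-3*23)*(3*(3 + 3)) - 1*1 = -207*6 - 1 = -69*18 - 1 = -1242 - 1 = -1243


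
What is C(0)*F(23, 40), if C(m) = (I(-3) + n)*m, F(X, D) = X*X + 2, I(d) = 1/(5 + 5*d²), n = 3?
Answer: 0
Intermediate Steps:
F(X, D) = 2 + X² (F(X, D) = X² + 2 = 2 + X²)
C(m) = 151*m/50 (C(m) = (1/(5*(1 + (-3)²)) + 3)*m = (1/(5*(1 + 9)) + 3)*m = ((⅕)/10 + 3)*m = ((⅕)*(⅒) + 3)*m = (1/50 + 3)*m = 151*m/50)
C(0)*F(23, 40) = ((151/50)*0)*(2 + 23²) = 0*(2 + 529) = 0*531 = 0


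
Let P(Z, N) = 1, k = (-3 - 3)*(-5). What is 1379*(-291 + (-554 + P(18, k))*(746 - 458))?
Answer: -220026345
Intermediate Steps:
k = 30 (k = -6*(-5) = 30)
1379*(-291 + (-554 + P(18, k))*(746 - 458)) = 1379*(-291 + (-554 + 1)*(746 - 458)) = 1379*(-291 - 553*288) = 1379*(-291 - 159264) = 1379*(-159555) = -220026345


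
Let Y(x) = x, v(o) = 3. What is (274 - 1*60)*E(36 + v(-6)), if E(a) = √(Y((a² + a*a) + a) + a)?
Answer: 856*√195 ≈ 11953.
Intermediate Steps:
E(a) = √(2*a + 2*a²) (E(a) = √(((a² + a*a) + a) + a) = √(((a² + a²) + a) + a) = √((2*a² + a) + a) = √((a + 2*a²) + a) = √(2*a + 2*a²))
(274 - 1*60)*E(36 + v(-6)) = (274 - 1*60)*(√2*√((36 + 3)*(1 + (36 + 3)))) = (274 - 60)*(√2*√(39*(1 + 39))) = 214*(√2*√(39*40)) = 214*(√2*√1560) = 214*(√2*(2*√390)) = 214*(4*√195) = 856*√195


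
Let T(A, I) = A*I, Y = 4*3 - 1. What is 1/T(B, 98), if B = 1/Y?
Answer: 11/98 ≈ 0.11224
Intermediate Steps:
Y = 11 (Y = 12 - 1 = 11)
B = 1/11 ≈ 0.090909
1/T(B, 98) = 1/((1/11)*98) = 1/(98/11) = 11/98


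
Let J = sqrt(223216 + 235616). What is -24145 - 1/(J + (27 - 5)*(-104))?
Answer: -655222852/27137 + sqrt(237)/108548 ≈ -24145.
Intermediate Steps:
J = 44*sqrt(237) (J = sqrt(458832) = 44*sqrt(237) ≈ 677.37)
-24145 - 1/(J + (27 - 5)*(-104)) = -24145 - 1/(44*sqrt(237) + (27 - 5)*(-104)) = -24145 - 1/(44*sqrt(237) + 22*(-104)) = -24145 - 1/(44*sqrt(237) - 2288) = -24145 - 1/(-2288 + 44*sqrt(237))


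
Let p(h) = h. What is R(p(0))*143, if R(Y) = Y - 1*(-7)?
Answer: 1001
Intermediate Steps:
R(Y) = 7 + Y (R(Y) = Y + 7 = 7 + Y)
R(p(0))*143 = (7 + 0)*143 = 7*143 = 1001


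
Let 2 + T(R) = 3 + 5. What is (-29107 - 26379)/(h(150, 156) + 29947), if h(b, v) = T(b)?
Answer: -55486/29953 ≈ -1.8524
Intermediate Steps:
T(R) = 6 (T(R) = -2 + (3 + 5) = -2 + 8 = 6)
h(b, v) = 6
(-29107 - 26379)/(h(150, 156) + 29947) = (-29107 - 26379)/(6 + 29947) = -55486/29953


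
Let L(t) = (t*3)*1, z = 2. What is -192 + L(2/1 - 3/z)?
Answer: -381/2 ≈ -190.50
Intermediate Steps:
L(t) = 3*t (L(t) = (3*t)*1 = 3*t)
-192 + L(2/1 - 3/z) = -192 + 3*(2/1 - 3/2) = -192 + 3*(2*1 - 3*½) = -192 + 3*(2 - 3/2) = -192 + 3*(½) = -192 + 3/2 = -381/2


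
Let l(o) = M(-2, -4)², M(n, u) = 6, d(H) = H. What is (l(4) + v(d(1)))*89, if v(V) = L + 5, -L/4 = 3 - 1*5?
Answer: 4361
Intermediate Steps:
L = 8 (L = -4*(3 - 1*5) = -4*(3 - 5) = -4*(-2) = 8)
v(V) = 13 (v(V) = 8 + 5 = 13)
l(o) = 36 (l(o) = 6² = 36)
(l(4) + v(d(1)))*89 = (36 + 13)*89 = 49*89 = 4361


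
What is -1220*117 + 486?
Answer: -142254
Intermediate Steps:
-1220*117 + 486 = -305*468 + 486 = -142740 + 486 = -142254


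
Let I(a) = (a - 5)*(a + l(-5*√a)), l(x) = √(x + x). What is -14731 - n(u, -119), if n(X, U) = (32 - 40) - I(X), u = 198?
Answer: 23491 + 193*I*2^(¾)*11^(¼)*√15 ≈ 23491.0 + 2289.4*I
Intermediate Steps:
l(x) = √2*√x (l(x) = √(2*x) = √2*√x)
I(a) = (-5 + a)*(a + √10*√(-√a)) (I(a) = (a - 5)*(a + √2*√(-5*√a)) = (-5 + a)*(a + √2*(√5*√(-√a))) = (-5 + a)*(a + √10*√(-√a)))
n(X, U) = -8 - X² + 5*X - √10*(-√X)^(5/2) + 5*√10*√(-√X) (n(X, U) = (32 - 40) - (X² - 5*X + √10*(-√X)^(5/2) - 5*√10*√(-√X)) = -8 + (-X² + 5*X - √10*(-√X)^(5/2) + 5*√10*√(-√X)) = -8 - X² + 5*X - √10*(-√X)^(5/2) + 5*√10*√(-√X))
-14731 - n(u, -119) = -14731 - (-8 - 1*198² + 5*198 - √10*(-√198)^(5/2) + 5*√10*√(-√198)) = -14731 - (-8 - 1*39204 + 990 - √10*(-3*√22)^(5/2) + 5*√10*√(-3*√22)) = -14731 - (-8 - 39204 + 990 - √10*(-3*√22)^(5/2) + 5*√10*√(-3*√22)) = -14731 - (-8 - 39204 + 990 - √10*198*I*√3*22^(¼) + 5*√10*(I*√3*22^(¼))) = -14731 - (-8 - 39204 + 990 - 198*I*2^(¾)*11^(¼)*√15 + 5*I*2^(¾)*11^(¼)*√15) = -14731 - (-38222 - 193*I*2^(¾)*11^(¼)*√15) = -14731 + (38222 + 193*I*2^(¾)*11^(¼)*√15) = 23491 + 193*I*2^(¾)*11^(¼)*√15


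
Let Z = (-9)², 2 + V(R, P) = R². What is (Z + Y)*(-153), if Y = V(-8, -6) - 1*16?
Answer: -19431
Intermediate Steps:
V(R, P) = -2 + R²
Z = 81
Y = 46 (Y = (-2 + (-8)²) - 1*16 = (-2 + 64) - 16 = 62 - 16 = 46)
(Z + Y)*(-153) = (81 + 46)*(-153) = 127*(-153) = -19431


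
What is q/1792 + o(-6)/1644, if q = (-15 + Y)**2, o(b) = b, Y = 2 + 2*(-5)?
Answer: 71577/245504 ≈ 0.29155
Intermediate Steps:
Y = -8 (Y = 2 - 10 = -8)
q = 529 (q = (-15 - 8)**2 = (-23)**2 = 529)
q/1792 + o(-6)/1644 = 529/1792 - 6/1644 = 529*(1/1792) - 6*1/1644 = 529/1792 - 1/274 = 71577/245504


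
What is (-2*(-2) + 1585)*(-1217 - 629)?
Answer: -2933294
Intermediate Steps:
(-2*(-2) + 1585)*(-1217 - 629) = (4 + 1585)*(-1846) = 1589*(-1846) = -2933294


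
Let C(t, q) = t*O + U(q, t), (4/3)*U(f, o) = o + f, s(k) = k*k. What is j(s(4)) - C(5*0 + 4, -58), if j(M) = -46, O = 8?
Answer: -75/2 ≈ -37.500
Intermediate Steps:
s(k) = k²
U(f, o) = 3*f/4 + 3*o/4 (U(f, o) = 3*(o + f)/4 = 3*(f + o)/4 = 3*f/4 + 3*o/4)
C(t, q) = 3*q/4 + 35*t/4 (C(t, q) = t*8 + (3*q/4 + 3*t/4) = 8*t + (3*q/4 + 3*t/4) = 3*q/4 + 35*t/4)
j(s(4)) - C(5*0 + 4, -58) = -46 - ((¾)*(-58) + 35*(5*0 + 4)/4) = -46 - (-87/2 + 35*(0 + 4)/4) = -46 - (-87/2 + (35/4)*4) = -46 - (-87/2 + 35) = -46 - 1*(-17/2) = -46 + 17/2 = -75/2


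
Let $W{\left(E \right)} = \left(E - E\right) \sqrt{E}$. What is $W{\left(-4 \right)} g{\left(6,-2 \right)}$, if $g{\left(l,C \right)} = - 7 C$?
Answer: $0$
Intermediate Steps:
$W{\left(E \right)} = 0$ ($W{\left(E \right)} = 0 \sqrt{E} = 0$)
$W{\left(-4 \right)} g{\left(6,-2 \right)} = 0 \left(\left(-7\right) \left(-2\right)\right) = 0 \cdot 14 = 0$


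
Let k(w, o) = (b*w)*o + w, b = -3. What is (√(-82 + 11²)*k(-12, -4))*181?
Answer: -28236*√39 ≈ -1.7633e+5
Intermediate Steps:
k(w, o) = w - 3*o*w (k(w, o) = (-3*w)*o + w = -3*o*w + w = w - 3*o*w)
(√(-82 + 11²)*k(-12, -4))*181 = (√(-82 + 11²)*(-12*(1 - 3*(-4))))*181 = (√(-82 + 121)*(-12*(1 + 12)))*181 = (√39*(-12*13))*181 = (√39*(-156))*181 = -156*√39*181 = -28236*√39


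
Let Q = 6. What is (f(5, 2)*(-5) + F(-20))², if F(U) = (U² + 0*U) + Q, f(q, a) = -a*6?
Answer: 217156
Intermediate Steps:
f(q, a) = -6*a
F(U) = 6 + U² (F(U) = (U² + 0*U) + 6 = (U² + 0) + 6 = U² + 6 = 6 + U²)
(f(5, 2)*(-5) + F(-20))² = (-6*2*(-5) + (6 + (-20)²))² = (-12*(-5) + (6 + 400))² = (60 + 406)² = 466² = 217156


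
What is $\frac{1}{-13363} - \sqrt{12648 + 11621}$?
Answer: $- \frac{1}{13363} - \sqrt{24269} \approx -155.79$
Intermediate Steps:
$\frac{1}{-13363} - \sqrt{12648 + 11621} = - \frac{1}{13363} - \sqrt{24269}$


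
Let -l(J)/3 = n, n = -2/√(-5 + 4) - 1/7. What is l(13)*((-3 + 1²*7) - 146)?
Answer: -426/7 + 852*I ≈ -60.857 + 852.0*I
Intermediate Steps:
n = -⅐ + 2*I (n = -2*(-I) - 1*⅐ = -2*(-I) - ⅐ = -(-2)*I - ⅐ = 2*I - ⅐ = -⅐ + 2*I ≈ -0.14286 + 2.0*I)
l(J) = 3/7 - 6*I (l(J) = -3*(-⅐ + 2*I) = 3/7 - 6*I)
l(13)*((-3 + 1²*7) - 146) = (3/7 - 6*I)*((-3 + 1²*7) - 146) = (3/7 - 6*I)*((-3 + 1*7) - 146) = (3/7 - 6*I)*((-3 + 7) - 146) = (3/7 - 6*I)*(4 - 146) = (3/7 - 6*I)*(-142) = -426/7 + 852*I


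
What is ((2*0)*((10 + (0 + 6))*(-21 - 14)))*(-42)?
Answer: 0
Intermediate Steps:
((2*0)*((10 + (0 + 6))*(-21 - 14)))*(-42) = (0*((10 + 6)*(-35)))*(-42) = (0*(16*(-35)))*(-42) = (0*(-560))*(-42) = 0*(-42) = 0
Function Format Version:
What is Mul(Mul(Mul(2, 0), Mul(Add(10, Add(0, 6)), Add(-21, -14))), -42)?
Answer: 0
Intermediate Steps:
Mul(Mul(Mul(2, 0), Mul(Add(10, Add(0, 6)), Add(-21, -14))), -42) = Mul(Mul(0, Mul(Add(10, 6), -35)), -42) = Mul(Mul(0, Mul(16, -35)), -42) = Mul(Mul(0, -560), -42) = Mul(0, -42) = 0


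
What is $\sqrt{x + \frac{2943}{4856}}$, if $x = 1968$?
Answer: $\frac{\sqrt{11605294914}}{2428} \approx 44.369$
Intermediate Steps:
$\sqrt{x + \frac{2943}{4856}} = \sqrt{1968 + \frac{2943}{4856}} = \sqrt{\frac{9559551}{4856}} = \frac{\sqrt{11605294914}}{2428}$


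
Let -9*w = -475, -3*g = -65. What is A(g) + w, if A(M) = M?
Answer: 670/9 ≈ 74.444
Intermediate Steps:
g = 65/3 (g = -⅓*(-65) = 65/3 ≈ 21.667)
w = 475/9 (w = -⅑*(-475) = 475/9 ≈ 52.778)
A(g) + w = 65/3 + 475/9 = 670/9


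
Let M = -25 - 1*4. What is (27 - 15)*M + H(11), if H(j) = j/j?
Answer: -347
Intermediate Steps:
M = -29 (M = -25 - 4 = -29)
H(j) = 1
(27 - 15)*M + H(11) = (27 - 15)*(-29) + 1 = 12*(-29) + 1 = -348 + 1 = -347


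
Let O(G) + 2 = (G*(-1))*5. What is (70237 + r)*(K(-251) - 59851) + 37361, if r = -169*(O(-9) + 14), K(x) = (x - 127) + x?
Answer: -3665292559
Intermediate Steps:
K(x) = -127 + 2*x (K(x) = (-127 + x) + x = -127 + 2*x)
O(G) = -2 - 5*G (O(G) = -2 + (G*(-1))*5 = -2 - G*5 = -2 - 5*G)
r = -9633 (r = -169*((-2 - 5*(-9)) + 14) = -169*((-2 + 45) + 14) = -169*(43 + 14) = -169*57 = -9633)
(70237 + r)*(K(-251) - 59851) + 37361 = (70237 - 9633)*((-127 + 2*(-251)) - 59851) + 37361 = 60604*((-127 - 502) - 59851) + 37361 = 60604*(-629 - 59851) + 37361 = 60604*(-60480) + 37361 = -3665329920 + 37361 = -3665292559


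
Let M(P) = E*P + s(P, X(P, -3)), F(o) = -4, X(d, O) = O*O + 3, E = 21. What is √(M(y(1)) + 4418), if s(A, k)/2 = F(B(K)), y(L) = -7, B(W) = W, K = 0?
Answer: 7*√87 ≈ 65.292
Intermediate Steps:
X(d, O) = 3 + O² (X(d, O) = O² + 3 = 3 + O²)
s(A, k) = -8 (s(A, k) = 2*(-4) = -8)
M(P) = -8 + 21*P (M(P) = 21*P - 8 = -8 + 21*P)
√(M(y(1)) + 4418) = √((-8 + 21*(-7)) + 4418) = √((-8 - 147) + 4418) = √(-155 + 4418) = √4263 = 7*√87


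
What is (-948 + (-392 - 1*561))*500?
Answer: -950500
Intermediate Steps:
(-948 + (-392 - 1*561))*500 = (-948 + (-392 - 561))*500 = (-948 - 953)*500 = -1901*500 = -950500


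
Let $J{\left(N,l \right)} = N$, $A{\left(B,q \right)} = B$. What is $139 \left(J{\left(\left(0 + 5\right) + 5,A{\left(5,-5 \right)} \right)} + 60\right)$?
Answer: $9730$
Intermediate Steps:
$139 \left(J{\left(\left(0 + 5\right) + 5,A{\left(5,-5 \right)} \right)} + 60\right) = 139 \left(\left(\left(0 + 5\right) + 5\right) + 60\right) = 139 \left(\left(5 + 5\right) + 60\right) = 139 \left(10 + 60\right) = 139 \cdot 70 = 9730$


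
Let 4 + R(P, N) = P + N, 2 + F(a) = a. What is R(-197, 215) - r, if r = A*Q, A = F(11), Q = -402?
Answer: 3632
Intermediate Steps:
F(a) = -2 + a
A = 9 (A = -2 + 11 = 9)
R(P, N) = -4 + N + P (R(P, N) = -4 + (P + N) = -4 + (N + P) = -4 + N + P)
r = -3618 (r = 9*(-402) = -3618)
R(-197, 215) - r = (-4 + 215 - 197) - 1*(-3618) = 14 + 3618 = 3632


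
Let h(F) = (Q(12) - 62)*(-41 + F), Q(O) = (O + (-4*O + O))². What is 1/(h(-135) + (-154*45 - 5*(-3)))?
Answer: -1/97379 ≈ -1.0269e-5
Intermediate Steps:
Q(O) = 4*O² (Q(O) = (O - 3*O)² = (-2*O)² = 4*O²)
h(F) = -21074 + 514*F (h(F) = (4*12² - 62)*(-41 + F) = (4*144 - 62)*(-41 + F) = (576 - 62)*(-41 + F) = 514*(-41 + F) = -21074 + 514*F)
1/(h(-135) + (-154*45 - 5*(-3))) = 1/((-21074 + 514*(-135)) + (-154*45 - 5*(-3))) = 1/((-21074 - 69390) + (-6930 + 15)) = 1/(-90464 - 6915) = 1/(-97379) = -1/97379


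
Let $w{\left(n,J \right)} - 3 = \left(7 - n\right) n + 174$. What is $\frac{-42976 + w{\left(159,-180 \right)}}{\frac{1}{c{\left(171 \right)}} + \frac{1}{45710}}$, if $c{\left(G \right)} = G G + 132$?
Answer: $- \frac{89912561495610}{75083} \approx -1.1975 \cdot 10^{9}$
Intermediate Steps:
$w{\left(n,J \right)} = 177 + n \left(7 - n\right)$ ($w{\left(n,J \right)} = 3 + \left(\left(7 - n\right) n + 174\right) = 3 + \left(n \left(7 - n\right) + 174\right) = 3 + \left(174 + n \left(7 - n\right)\right) = 177 + n \left(7 - n\right)$)
$c{\left(G \right)} = 132 + G^{2}$ ($c{\left(G \right)} = G^{2} + 132 = 132 + G^{2}$)
$\frac{-42976 + w{\left(159,-180 \right)}}{\frac{1}{c{\left(171 \right)}} + \frac{1}{45710}} = \frac{-42976 + \left(177 - 159^{2} + 7 \cdot 159\right)}{\frac{1}{132 + 171^{2}} + \frac{1}{45710}} = \frac{-42976 + \left(177 - 25281 + 1113\right)}{\frac{1}{132 + 29241} + \frac{1}{45710}} = \frac{-42976 + \left(177 - 25281 + 1113\right)}{\frac{1}{29373} + \frac{1}{45710}} = \frac{-42976 - 23991}{\frac{1}{29373} + \frac{1}{45710}} = - \frac{66967}{\frac{75083}{1342639830}} = \left(-66967\right) \frac{1342639830}{75083} = - \frac{89912561495610}{75083}$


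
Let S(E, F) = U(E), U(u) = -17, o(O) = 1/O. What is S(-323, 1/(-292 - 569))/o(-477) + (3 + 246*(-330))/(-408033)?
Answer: 1102940258/136011 ≈ 8109.2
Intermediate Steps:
S(E, F) = -17
S(-323, 1/(-292 - 569))/o(-477) + (3 + 246*(-330))/(-408033) = -17/(1/(-477)) + (3 + 246*(-330))/(-408033) = -17/(-1/477) + (3 - 81180)*(-1/408033) = -17*(-477) - 81177*(-1/408033) = 8109 + 27059/136011 = 1102940258/136011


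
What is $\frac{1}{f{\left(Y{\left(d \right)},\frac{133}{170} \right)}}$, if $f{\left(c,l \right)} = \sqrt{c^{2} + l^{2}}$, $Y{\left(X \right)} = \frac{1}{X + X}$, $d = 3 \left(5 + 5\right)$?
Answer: $\frac{1020 \sqrt{637093}}{637093} \approx 1.2779$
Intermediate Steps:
$d = 30$ ($d = 3 \cdot 10 = 30$)
$Y{\left(X \right)} = \frac{1}{2 X}$
$\frac{1}{f{\left(Y{\left(d \right)},\frac{133}{170} \right)}} = \frac{1}{\sqrt{\left(\frac{1}{2 \cdot 30}\right)^{2} + \left(\frac{133}{170}\right)^{2}}} = \frac{1}{\sqrt{\left(\frac{1}{2} \cdot \frac{1}{30}\right)^{2} + \left(133 \cdot \frac{1}{170}\right)^{2}}} = \frac{1}{\sqrt{\left(\frac{1}{60}\right)^{2} + \left(\frac{133}{170}\right)^{2}}} = \frac{1}{\sqrt{\frac{1}{3600} + \frac{17689}{28900}}} = \frac{1}{\sqrt{\frac{637093}{1040400}}} = \frac{1}{\frac{1}{1020} \sqrt{637093}} = \frac{1020 \sqrt{637093}}{637093}$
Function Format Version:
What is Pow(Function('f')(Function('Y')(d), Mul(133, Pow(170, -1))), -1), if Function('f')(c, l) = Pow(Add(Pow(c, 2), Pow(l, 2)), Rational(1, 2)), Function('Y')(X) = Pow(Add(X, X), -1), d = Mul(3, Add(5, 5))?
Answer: Mul(Rational(1020, 637093), Pow(637093, Rational(1, 2))) ≈ 1.2779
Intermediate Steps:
d = 30 (d = Mul(3, 10) = 30)
Function('Y')(X) = Mul(Rational(1, 2), Pow(X, -1)) (Function('Y')(X) = Pow(Mul(2, X), -1) = Mul(Rational(1, 2), Pow(X, -1)))
Pow(Function('f')(Function('Y')(d), Mul(133, Pow(170, -1))), -1) = Pow(Pow(Add(Pow(Mul(Rational(1, 2), Pow(30, -1)), 2), Pow(Mul(133, Pow(170, -1)), 2)), Rational(1, 2)), -1) = Pow(Pow(Add(Pow(Mul(Rational(1, 2), Rational(1, 30)), 2), Pow(Mul(133, Rational(1, 170)), 2)), Rational(1, 2)), -1) = Pow(Pow(Add(Pow(Rational(1, 60), 2), Pow(Rational(133, 170), 2)), Rational(1, 2)), -1) = Pow(Pow(Add(Rational(1, 3600), Rational(17689, 28900)), Rational(1, 2)), -1) = Pow(Pow(Rational(637093, 1040400), Rational(1, 2)), -1) = Pow(Mul(Rational(1, 1020), Pow(637093, Rational(1, 2))), -1) = Mul(Rational(1020, 637093), Pow(637093, Rational(1, 2)))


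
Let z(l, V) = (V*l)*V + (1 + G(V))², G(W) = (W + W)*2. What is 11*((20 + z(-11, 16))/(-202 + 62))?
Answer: -15719/140 ≈ -112.28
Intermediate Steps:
G(W) = 4*W (G(W) = (2*W)*2 = 4*W)
z(l, V) = (1 + 4*V)² + l*V² (z(l, V) = (V*l)*V + (1 + 4*V)² = l*V² + (1 + 4*V)² = (1 + 4*V)² + l*V²)
11*((20 + z(-11, 16))/(-202 + 62)) = 11*((20 + ((1 + 4*16)² - 11*16²))/(-202 + 62)) = 11*((20 + ((1 + 64)² - 11*256))/(-140)) = 11*((20 + (65² - 2816))*(-1/140)) = 11*((20 + (4225 - 2816))*(-1/140)) = 11*((20 + 1409)*(-1/140)) = 11*(1429*(-1/140)) = 11*(-1429/140) = -15719/140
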